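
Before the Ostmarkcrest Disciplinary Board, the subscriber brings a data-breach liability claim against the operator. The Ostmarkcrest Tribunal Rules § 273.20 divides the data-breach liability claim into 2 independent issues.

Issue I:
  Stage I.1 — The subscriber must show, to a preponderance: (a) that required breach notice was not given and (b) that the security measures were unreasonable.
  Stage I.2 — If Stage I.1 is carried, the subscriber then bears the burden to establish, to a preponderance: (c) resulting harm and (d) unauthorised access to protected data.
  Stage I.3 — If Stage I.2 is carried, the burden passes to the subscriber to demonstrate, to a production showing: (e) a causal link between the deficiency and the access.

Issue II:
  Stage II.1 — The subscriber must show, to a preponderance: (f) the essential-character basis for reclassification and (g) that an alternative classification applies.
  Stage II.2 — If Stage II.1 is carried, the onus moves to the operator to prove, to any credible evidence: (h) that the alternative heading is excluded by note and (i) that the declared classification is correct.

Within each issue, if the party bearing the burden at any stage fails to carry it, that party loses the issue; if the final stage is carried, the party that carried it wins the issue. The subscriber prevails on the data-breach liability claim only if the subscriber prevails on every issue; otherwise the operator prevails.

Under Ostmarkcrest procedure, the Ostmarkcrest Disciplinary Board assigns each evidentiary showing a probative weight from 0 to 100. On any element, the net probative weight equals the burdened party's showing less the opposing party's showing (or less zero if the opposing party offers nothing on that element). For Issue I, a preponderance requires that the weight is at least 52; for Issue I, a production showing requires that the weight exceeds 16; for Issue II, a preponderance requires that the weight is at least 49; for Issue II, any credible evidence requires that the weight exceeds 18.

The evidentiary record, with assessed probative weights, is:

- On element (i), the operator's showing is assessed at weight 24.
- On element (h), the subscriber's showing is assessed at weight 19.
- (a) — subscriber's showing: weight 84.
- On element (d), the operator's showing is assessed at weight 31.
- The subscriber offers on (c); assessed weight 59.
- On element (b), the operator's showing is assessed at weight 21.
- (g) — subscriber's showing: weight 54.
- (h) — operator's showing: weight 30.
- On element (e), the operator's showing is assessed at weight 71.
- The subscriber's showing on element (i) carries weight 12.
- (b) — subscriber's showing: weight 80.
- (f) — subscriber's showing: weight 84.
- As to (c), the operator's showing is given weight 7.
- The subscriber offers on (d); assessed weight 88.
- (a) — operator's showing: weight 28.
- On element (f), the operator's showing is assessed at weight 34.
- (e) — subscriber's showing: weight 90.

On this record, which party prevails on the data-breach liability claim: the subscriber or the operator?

— Issue I —
Stage I.1 — burden on subscriber; standard: a preponderance (weight is at least 52).
    (a): 84 − 28 = 56 ≥ 52 [met]
    (b): 80 − 21 = 59 ≥ 52 [met]
  Stage I.1 carried; the burden remains with the subscriber.
Stage I.2 — burden on subscriber; standard: a preponderance (weight is at least 52).
    (c): 59 − 7 = 52 ≥ 52 [met]
    (d): 88 − 31 = 57 ≥ 52 [met]
  Stage I.2 is satisfied; the subscriber continues to bear the burden.
Stage I.3 — burden on subscriber; standard: a production showing (weight exceeds 16).
    (e): 90 − 71 = 19 > 16 [met]
  The subscriber carries the last stage.
All stages carried — the subscriber prevails on this issue.
— Issue II —
At Stage II.1 the subscriber must meet a preponderance (weight is at least 49): on (f) the weight is 84 less the opposing 34 gives net 50, which does reach 49, so (f) meets the standard; on (g) the weight is 54, which does reach 49, so (g) meets the standard.
  Stage II.1 is satisfied; the onus moves to the operator.
At Stage II.2 the operator must meet any credible evidence (weight exceeds 18): on (h) the weight is 30 less the opposing 19 gives net 11, ≤ 18, so (h) does not meet the standard; on (i) the weight is 24 less the opposing 12 gives net 12, ≤ 18, so (i) does not meet the standard.
  The operator does not carry Stage II.2.
So the subscriber prevails on this issue.
Per-issue: Issue I → subscriber; Issue II → subscriber. The subscriber must prevail on every issue; overall, the subscriber prevails.

subscriber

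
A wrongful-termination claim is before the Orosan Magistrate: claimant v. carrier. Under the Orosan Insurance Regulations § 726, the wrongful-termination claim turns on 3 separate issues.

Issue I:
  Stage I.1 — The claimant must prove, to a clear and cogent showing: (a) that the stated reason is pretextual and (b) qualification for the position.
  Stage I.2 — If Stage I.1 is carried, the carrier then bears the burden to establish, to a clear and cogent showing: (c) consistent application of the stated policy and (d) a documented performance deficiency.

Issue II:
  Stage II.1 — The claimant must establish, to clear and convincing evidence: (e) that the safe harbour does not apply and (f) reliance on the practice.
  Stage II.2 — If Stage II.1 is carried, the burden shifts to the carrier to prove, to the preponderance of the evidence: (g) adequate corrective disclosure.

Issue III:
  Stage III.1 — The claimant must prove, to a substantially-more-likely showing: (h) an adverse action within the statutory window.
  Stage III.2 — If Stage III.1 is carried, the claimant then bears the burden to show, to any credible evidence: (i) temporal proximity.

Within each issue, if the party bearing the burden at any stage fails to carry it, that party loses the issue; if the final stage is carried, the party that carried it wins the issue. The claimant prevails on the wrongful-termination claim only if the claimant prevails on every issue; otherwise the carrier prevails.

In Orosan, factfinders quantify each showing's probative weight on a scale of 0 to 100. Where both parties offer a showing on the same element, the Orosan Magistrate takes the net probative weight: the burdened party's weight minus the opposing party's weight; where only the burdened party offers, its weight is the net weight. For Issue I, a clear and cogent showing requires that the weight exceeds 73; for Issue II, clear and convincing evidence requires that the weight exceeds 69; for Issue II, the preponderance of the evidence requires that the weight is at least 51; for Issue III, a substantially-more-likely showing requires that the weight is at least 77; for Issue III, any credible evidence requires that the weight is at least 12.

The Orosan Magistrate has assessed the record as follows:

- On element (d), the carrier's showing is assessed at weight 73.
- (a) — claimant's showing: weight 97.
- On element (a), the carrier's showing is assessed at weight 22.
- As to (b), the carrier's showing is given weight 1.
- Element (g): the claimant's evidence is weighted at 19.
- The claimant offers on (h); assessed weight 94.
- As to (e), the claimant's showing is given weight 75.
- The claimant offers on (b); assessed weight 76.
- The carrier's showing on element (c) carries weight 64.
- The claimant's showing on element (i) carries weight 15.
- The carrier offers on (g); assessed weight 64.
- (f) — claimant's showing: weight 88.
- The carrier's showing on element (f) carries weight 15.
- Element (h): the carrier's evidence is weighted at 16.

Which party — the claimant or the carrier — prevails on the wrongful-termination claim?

— Issue I —
At Stage I.1 the claimant must meet a clear and cogent showing (weight exceeds 73): on (a) the weight is 97 less the opposing 22 gives net 75, which does exceed 73, so (a) meets the standard; on (b) the weight is 76 less the opposing 1 gives net 75, > 73, so (b) meets the standard.
  Stage I.1 is satisfied; the onus moves to the carrier.
At Stage I.2 the carrier must meet a clear and cogent showing (weight exceeds 73): on (c) the weight is 64, ≤ 73, so (c) does not meet the standard; on (d) the weight is 73, which does not exceed 73, so (d) does not meet the standard.
  The carrier does not carry Stage I.2.
The claimant prevails on this issue.
— Issue II —
Stage II.1 — burden on claimant; standard: clear and convincing evidence (weight exceeds 69).
    (e): 75 > 69 [met]
    (f): 88 − 15 = 73 > 69 [met]
  The claimant carries Stage II.1; the carrier now bears the burden.
Stage II.2 — burden on carrier; standard: the preponderance of the evidence (weight is at least 51).
    (g): 64 − 19 = 45 < 51 [not met]
  The carrier does not carry Stage II.2.
The claimant prevails on this issue.
— Issue III —
Stage III.1 (claimant, a substantially-more-likely showing, weight is at least 77): (h) net 94−16=78 ≥ 77 — meets.
  Stage III.1 carried; the burden remains with the claimant.
Stage III.2 (claimant, any credible evidence, weight is at least 12): (i) 15 ≥ 12 — meets.
  All elements met at the final stage.
All stages carried — the claimant prevails on this issue.
Per-issue: Issue I → claimant; Issue II → claimant; Issue III → claimant. The claimant must prevail on every issue; overall, the claimant prevails.

claimant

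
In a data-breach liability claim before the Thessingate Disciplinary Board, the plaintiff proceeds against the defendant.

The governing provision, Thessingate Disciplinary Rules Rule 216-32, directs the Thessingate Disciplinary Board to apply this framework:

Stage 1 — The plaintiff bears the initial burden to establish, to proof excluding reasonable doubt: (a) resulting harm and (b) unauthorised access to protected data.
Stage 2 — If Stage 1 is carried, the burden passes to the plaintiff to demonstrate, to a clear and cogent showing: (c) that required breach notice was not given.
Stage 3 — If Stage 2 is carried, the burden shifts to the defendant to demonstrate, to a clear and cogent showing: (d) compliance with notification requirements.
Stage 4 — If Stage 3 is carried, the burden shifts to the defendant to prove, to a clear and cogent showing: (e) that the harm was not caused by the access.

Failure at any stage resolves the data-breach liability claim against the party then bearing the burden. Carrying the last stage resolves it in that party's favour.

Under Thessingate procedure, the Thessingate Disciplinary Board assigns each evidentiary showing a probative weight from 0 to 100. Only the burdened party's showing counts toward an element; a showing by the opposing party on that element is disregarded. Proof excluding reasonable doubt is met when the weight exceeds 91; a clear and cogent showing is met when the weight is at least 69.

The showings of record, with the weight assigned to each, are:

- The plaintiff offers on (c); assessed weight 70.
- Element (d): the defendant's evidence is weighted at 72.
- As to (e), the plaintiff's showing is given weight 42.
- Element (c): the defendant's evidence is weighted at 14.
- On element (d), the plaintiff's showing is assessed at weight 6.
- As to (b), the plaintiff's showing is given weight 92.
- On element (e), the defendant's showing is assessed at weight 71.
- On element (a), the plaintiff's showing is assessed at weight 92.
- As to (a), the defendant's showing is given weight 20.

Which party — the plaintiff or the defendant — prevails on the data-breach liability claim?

defendant

At Stage 1 the plaintiff must meet proof excluding reasonable doubt (weight exceeds 91): on (a) the weight is 92 (the defendant's 20 is given no effect), > 91, so (a) meets the standard; on (b) the weight is 92, > 91, so (b) meets the standard.
  All elements met. The plaintiff retains the burden for Stage 2.
At Stage 2 the plaintiff must meet a clear and cogent showing (weight is at least 69): on (c) the weight is 70 (the defendant's 14 is given no effect), ≥ 69, so (c) meets the standard.
  Stage 2 is satisfied; the onus moves to the defendant.
At Stage 3 the defendant must meet a clear and cogent showing (weight is at least 69): on (d) the weight is 72 (the plaintiff's 6 is given no effect), ≥ 69, so (d) meets the standard.
  All elements met. The defendant retains the burden for Stage 4.
At Stage 4 the defendant must meet a clear and cogent showing (weight is at least 69): on (e) the weight is 71 (the plaintiff's 42 is given no effect), ≥ 69, so (e) meets the standard.
  Stage 4 carried; the final stage is satisfied.
With every stage satisfied, the defendant prevails.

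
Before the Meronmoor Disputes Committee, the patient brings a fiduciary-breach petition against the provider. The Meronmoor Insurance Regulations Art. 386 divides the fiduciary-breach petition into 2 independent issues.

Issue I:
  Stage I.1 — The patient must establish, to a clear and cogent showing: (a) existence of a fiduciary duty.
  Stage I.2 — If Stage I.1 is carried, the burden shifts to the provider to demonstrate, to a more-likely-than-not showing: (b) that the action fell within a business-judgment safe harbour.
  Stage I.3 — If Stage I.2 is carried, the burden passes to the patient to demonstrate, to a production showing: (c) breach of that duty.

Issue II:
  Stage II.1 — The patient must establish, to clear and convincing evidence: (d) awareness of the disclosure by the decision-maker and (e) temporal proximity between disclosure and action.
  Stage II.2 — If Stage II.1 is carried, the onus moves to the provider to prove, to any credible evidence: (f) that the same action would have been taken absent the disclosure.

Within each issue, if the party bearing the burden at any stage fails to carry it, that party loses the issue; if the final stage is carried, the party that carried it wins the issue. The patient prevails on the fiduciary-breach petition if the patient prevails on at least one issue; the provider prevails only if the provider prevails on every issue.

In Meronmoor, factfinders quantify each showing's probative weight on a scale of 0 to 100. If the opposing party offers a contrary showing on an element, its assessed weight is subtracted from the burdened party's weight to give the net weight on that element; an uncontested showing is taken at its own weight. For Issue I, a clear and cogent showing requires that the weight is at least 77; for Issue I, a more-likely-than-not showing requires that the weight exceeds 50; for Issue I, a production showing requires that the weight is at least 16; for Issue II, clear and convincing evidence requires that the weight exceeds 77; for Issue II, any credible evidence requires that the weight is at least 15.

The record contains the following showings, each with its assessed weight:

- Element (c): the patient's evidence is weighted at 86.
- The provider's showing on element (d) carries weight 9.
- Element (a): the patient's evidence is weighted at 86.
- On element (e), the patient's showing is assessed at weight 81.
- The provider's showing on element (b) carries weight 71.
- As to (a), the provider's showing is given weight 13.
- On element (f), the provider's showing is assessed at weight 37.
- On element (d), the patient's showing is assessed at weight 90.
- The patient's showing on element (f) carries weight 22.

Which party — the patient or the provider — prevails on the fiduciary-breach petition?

provider

— Issue I —
Stage I.1 — burden on patient; standard: a clear and cogent showing (weight is at least 77).
    (a): 86 − 13 = 73 < 77 [not met]
  The patient does not carry Stage I.1.
The provider prevails on this issue.
— Issue II —
Stage II.1 (patient, clear and convincing evidence, weight exceeds 77): (d) net 90−9=81 > 77 — meets; (e) 81 > 77 — meets.
  Stage II.1 is satisfied; the onus moves to the provider.
Stage II.2 (provider, any credible evidence, weight is at least 15): (f) net 37−22=15 ≥ 15 — meets.
  The provider carries the last stage.
With every stage satisfied, the provider prevails on this issue.
Per-issue: Issue I → provider; Issue II → provider. The patient must prevail on at least one issue; overall, the provider prevails.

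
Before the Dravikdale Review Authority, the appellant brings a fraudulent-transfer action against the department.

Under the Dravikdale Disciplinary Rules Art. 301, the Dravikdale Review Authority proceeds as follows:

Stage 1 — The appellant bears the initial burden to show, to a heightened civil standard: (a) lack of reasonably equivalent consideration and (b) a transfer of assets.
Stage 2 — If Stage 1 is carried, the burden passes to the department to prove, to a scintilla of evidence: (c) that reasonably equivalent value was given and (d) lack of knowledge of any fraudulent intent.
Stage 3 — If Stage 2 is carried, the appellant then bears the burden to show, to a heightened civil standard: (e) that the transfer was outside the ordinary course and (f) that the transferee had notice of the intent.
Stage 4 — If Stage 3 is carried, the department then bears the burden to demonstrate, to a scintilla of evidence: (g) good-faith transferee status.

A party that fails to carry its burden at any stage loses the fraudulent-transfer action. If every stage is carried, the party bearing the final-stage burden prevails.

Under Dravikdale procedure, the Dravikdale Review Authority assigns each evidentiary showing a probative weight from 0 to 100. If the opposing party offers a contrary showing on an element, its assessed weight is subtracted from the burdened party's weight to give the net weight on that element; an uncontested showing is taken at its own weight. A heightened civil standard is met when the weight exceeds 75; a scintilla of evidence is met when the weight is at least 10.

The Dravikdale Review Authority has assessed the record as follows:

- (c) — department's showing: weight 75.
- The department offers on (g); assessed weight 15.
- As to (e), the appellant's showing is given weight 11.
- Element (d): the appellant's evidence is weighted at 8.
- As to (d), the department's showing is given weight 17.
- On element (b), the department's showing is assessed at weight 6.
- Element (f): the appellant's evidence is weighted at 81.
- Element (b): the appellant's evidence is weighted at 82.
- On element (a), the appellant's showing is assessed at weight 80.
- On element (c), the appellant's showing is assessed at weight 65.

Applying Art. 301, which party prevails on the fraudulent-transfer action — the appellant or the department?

Stage 1 — burden on appellant; standard: a heightened civil standard (weight exceeds 75).
    (a): 80 > 75 [met]
    (b): 82 − 6 = 76 > 75 [met]
  The appellant carries Stage 1; the department now bears the burden.
Stage 2 — burden on department; standard: a scintilla of evidence (weight is at least 10).
    (c): 75 − 65 = 10 ≥ 10 [met]
    (d): 17 − 8 = 9 < 10 [not met]
  The department does not carry Stage 2.
So the appellant prevails.

appellant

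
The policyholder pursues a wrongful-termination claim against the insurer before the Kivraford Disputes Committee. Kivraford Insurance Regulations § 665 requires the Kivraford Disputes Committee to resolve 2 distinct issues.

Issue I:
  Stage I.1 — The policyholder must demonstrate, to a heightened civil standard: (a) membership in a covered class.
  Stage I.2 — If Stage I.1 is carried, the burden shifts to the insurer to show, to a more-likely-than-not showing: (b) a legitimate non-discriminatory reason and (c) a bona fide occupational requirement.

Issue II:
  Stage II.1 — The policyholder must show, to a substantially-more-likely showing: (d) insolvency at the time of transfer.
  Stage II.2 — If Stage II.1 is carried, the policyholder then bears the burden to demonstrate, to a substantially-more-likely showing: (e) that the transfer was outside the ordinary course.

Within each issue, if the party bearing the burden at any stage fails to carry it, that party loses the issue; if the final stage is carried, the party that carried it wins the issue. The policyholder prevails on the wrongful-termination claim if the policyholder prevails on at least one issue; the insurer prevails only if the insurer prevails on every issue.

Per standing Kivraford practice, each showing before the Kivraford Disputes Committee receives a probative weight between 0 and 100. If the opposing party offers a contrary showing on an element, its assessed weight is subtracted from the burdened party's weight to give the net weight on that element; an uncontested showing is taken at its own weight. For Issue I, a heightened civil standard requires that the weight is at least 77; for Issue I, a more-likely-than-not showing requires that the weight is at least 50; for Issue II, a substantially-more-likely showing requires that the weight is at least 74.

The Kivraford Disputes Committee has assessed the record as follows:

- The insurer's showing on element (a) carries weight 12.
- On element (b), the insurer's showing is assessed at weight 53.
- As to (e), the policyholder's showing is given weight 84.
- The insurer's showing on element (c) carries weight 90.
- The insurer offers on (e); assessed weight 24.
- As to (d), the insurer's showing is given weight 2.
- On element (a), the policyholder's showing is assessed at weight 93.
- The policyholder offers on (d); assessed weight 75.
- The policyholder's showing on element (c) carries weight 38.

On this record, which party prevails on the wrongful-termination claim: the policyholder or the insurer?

— Issue I —
Stage I.1 (policyholder, a heightened civil standard, weight is at least 77): (a) net 93−12=81 ≥ 77 — meets.
  Stage I.1 carried; the burden shifts to the insurer.
Stage I.2 (insurer, a more-likely-than-not showing, weight is at least 50): (b) 53 ≥ 50 — meets; (c) net 90−38=52 ≥ 50 — meets.
  Stage I.2 carried; the final stage is satisfied.
All stages carried — the insurer prevails on this issue.
— Issue II —
At Stage II.1 the policyholder must meet a substantially-more-likely showing (weight is at least 74): on (d) the weight is 75 less the opposing 2 gives net 73, < 74, so (d) does not meet the standard.
  Stage II.1 not carried; the policyholder fails its burden.
The analysis ends at Stage II.1; the insurer prevails on this issue.
Per-issue: Issue I → insurer; Issue II → insurer. The policyholder must prevail on at least one issue; overall, the insurer prevails.

insurer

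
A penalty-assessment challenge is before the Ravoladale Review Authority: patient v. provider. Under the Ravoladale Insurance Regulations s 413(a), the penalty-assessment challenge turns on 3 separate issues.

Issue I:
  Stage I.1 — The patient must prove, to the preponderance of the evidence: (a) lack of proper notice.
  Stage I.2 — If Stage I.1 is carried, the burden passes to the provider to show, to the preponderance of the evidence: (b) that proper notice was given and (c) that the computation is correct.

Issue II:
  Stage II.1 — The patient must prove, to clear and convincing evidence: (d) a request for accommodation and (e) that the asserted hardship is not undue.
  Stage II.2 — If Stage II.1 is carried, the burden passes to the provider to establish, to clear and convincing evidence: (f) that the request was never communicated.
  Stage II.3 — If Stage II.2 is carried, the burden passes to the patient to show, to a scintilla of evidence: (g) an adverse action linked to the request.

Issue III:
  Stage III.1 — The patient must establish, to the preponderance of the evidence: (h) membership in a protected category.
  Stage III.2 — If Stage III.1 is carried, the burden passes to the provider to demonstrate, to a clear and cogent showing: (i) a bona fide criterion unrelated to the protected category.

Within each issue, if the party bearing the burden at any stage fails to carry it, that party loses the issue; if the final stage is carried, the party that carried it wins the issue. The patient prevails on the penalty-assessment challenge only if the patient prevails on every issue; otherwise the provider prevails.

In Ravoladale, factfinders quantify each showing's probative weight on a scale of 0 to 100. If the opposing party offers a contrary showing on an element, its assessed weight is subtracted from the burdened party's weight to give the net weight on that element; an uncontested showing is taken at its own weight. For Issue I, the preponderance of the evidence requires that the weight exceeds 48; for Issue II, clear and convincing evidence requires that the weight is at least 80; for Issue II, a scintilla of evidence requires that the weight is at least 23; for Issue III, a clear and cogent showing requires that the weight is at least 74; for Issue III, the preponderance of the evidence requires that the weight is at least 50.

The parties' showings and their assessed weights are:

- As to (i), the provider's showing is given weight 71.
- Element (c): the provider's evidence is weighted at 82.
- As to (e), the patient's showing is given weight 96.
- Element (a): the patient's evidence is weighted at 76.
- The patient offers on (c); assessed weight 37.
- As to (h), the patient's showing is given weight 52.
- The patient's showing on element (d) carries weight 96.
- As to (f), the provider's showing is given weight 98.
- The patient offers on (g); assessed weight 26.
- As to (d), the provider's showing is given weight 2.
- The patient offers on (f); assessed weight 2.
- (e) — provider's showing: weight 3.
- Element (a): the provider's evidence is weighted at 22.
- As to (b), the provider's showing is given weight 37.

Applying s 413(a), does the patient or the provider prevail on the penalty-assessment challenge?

— Issue I —
Stage I.1 (patient, the preponderance of the evidence, weight exceeds 48): (a) net 76−22=54 > 48 — meets.
  Stage I.1 is satisfied; the onus moves to the provider.
Stage I.2 (provider, the preponderance of the evidence, weight exceeds 48): (b) 37 ≤ 48 — fails; (c) net 82−37=45 ≤ 48 — fails.
  The provider does not carry Stage I.2.
So the patient prevails on this issue.
— Issue II —
At Stage II.1 the patient must meet clear and convincing evidence (weight is at least 80): on (d) the weight is 96 less the opposing 2 gives net 94, ≥ 80, so (d) meets the standard; on (e) the weight is 96 less the opposing 3 gives net 93, which does reach 80, so (e) meets the standard.
  The patient carries Stage II.1; the provider now bears the burden.
At Stage II.2 the provider must meet clear and convincing evidence (weight is at least 80): on (f) the weight is 98 less the opposing 2 gives net 96, which does reach 80, so (f) meets the standard.
  All elements met. The burden passes to the patient.
At Stage II.3 the patient must meet a scintilla of evidence (weight is at least 23): on (g) the weight is 26, ≥ 23, so (g) meets the standard.
  The patient carries the last stage.
Every stage carried; the patient prevails on this issue.
— Issue III —
Stage III.1 (patient, the preponderance of the evidence, weight is at least 50): (h) 52 ≥ 50 — meets.
  The patient carries Stage III.1; the provider now bears the burden.
Stage III.2 (provider, a clear and cogent showing, weight is at least 74): (i) 71 < 74 — fails.
  Not every element is met, so the provider fails to carry Stage III.2.
The analysis ends at Stage III.2; the patient prevails on this issue.
Per-issue: Issue I → patient; Issue II → patient; Issue III → patient. The patient must prevail on every issue; overall, the patient prevails.

patient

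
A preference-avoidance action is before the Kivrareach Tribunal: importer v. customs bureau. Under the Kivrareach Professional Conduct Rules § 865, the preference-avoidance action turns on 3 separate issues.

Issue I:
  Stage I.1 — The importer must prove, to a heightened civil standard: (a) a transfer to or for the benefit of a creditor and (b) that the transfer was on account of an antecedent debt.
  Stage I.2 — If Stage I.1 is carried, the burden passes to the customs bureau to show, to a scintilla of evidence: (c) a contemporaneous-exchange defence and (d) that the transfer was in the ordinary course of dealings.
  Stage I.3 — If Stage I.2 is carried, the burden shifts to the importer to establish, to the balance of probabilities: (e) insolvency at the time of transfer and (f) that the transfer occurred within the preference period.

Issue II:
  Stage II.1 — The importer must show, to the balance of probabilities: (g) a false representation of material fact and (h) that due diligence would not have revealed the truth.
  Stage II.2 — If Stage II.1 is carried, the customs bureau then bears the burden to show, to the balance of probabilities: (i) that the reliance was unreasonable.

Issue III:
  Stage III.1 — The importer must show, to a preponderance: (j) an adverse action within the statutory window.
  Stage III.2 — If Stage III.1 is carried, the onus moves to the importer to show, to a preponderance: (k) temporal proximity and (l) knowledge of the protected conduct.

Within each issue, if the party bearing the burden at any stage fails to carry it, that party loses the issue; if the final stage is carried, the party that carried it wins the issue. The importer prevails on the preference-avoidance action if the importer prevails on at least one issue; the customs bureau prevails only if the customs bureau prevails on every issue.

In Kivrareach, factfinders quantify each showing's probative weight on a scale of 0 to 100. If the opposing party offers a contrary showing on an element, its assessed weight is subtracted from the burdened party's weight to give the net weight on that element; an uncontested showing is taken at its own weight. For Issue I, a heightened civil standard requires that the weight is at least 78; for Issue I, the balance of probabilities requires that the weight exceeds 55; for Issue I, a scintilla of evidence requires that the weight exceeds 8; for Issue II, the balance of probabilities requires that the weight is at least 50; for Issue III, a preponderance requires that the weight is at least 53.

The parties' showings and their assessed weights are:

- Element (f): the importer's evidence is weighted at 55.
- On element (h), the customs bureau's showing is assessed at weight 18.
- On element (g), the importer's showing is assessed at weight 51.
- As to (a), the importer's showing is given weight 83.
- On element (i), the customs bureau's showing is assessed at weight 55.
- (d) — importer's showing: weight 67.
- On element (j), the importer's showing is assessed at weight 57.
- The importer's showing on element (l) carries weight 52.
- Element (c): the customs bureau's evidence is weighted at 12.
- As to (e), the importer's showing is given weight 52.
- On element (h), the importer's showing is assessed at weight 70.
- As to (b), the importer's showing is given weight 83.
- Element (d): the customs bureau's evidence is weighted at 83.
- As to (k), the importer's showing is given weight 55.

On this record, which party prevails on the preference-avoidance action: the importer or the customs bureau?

customs bureau

— Issue I —
Stage I.1 — burden on importer; standard: a heightened civil standard (weight is at least 78).
    (a): 83 ≥ 78 [met]
    (b): 83 ≥ 78 [met]
  Stage I.1 carried; the burden shifts to the customs bureau.
Stage I.2 — burden on customs bureau; standard: a scintilla of evidence (weight exceeds 8).
    (c): 12 > 8 [met]
    (d): 83 − 67 = 16 > 8 [met]
  All elements met. The burden passes to the importer.
Stage I.3 — burden on importer; standard: the balance of probabilities (weight exceeds 55).
    (e): 52 ≤ 55 [not met]
    (f): 55 ≤ 55 [not met]
  Not every element is met, so the importer fails to carry Stage I.3.
The customs bureau prevails on this issue.
— Issue II —
Stage II.1 (importer, the balance of probabilities, weight is at least 50): (g) 51 ≥ 50 — meets; (h) net 70−18=52 ≥ 50 — meets.
  All elements met. The burden passes to the customs bureau.
Stage II.2 (customs bureau, the balance of probabilities, weight is at least 50): (i) 55 ≥ 50 — meets.
  Stage II.2 carried; the final stage is satisfied.
All stages carried — the customs bureau prevails on this issue.
— Issue III —
At Stage III.1 the importer must meet a preponderance (weight is at least 53): on (j) the weight is 57, which does reach 53, so (j) meets the standard.
  Stage III.1 carried; the burden remains with the importer.
At Stage III.2 the importer must meet a preponderance (weight is at least 53): on (k) the weight is 55, ≥ 53, so (k) meets the standard; on (l) the weight is 52, < 53, so (l) does not meet the standard.
  The importer does not carry Stage III.2.
So the customs bureau prevails on this issue.
Per-issue: Issue I → customs bureau; Issue II → customs bureau; Issue III → customs bureau. The importer must prevail on at least one issue; overall, the customs bureau prevails.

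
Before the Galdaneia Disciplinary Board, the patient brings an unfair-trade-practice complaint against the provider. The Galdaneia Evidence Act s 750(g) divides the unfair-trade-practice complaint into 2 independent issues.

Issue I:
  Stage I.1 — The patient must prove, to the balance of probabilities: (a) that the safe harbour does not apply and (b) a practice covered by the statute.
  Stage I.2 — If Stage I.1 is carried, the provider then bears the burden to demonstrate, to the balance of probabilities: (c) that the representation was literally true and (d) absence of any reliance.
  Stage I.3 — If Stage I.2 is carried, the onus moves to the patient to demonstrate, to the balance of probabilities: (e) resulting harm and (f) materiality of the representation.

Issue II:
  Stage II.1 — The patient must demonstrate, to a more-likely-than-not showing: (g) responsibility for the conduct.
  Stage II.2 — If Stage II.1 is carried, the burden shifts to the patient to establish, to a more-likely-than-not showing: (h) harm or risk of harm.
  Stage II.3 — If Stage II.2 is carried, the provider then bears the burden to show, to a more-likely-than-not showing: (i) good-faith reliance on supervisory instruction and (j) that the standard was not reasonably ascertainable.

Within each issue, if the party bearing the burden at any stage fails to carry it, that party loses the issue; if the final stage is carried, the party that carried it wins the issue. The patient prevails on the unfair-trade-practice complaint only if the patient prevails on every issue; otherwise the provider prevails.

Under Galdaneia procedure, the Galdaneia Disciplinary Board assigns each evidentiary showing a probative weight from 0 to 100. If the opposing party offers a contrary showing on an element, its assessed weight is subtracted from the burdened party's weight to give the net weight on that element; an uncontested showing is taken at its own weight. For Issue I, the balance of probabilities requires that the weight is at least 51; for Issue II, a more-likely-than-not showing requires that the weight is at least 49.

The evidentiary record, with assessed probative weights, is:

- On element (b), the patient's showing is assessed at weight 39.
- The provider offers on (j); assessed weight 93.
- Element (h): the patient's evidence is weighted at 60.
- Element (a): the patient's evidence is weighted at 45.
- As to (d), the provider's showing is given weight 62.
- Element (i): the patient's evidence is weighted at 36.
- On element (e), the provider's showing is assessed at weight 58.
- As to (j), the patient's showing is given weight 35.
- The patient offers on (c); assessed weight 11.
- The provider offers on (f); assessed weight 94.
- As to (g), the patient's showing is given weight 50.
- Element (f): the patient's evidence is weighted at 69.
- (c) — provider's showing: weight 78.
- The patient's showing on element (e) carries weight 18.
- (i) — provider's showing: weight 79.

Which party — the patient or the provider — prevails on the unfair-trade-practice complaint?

— Issue I —
At Stage I.1 the patient must meet the balance of probabilities (weight is at least 51): on (a) the weight is 45, which does not reach 51, so (a) does not meet the standard; on (b) the weight is 39, < 51, so (b) does not meet the standard.
  Stage I.1 not carried; the patient fails its burden.
The provider prevails on this issue.
— Issue II —
Stage II.1 (patient, a more-likely-than-not showing, weight is at least 49): (g) 50 ≥ 49 — meets.
  Stage II.1 carried; the burden remains with the patient.
Stage II.2 (patient, a more-likely-than-not showing, weight is at least 49): (h) 60 ≥ 49 — meets.
  The patient carries Stage II.2; the provider now bears the burden.
Stage II.3 (provider, a more-likely-than-not showing, weight is at least 49): (i) net 79−36=43 < 49 — fails; (j) net 93−35=58 ≥ 49 — meets.
  The provider does not carry Stage II.3.
The patient prevails on this issue.
Per-issue: Issue I → provider; Issue II → patient. The patient must prevail on every issue; overall, the provider prevails.

provider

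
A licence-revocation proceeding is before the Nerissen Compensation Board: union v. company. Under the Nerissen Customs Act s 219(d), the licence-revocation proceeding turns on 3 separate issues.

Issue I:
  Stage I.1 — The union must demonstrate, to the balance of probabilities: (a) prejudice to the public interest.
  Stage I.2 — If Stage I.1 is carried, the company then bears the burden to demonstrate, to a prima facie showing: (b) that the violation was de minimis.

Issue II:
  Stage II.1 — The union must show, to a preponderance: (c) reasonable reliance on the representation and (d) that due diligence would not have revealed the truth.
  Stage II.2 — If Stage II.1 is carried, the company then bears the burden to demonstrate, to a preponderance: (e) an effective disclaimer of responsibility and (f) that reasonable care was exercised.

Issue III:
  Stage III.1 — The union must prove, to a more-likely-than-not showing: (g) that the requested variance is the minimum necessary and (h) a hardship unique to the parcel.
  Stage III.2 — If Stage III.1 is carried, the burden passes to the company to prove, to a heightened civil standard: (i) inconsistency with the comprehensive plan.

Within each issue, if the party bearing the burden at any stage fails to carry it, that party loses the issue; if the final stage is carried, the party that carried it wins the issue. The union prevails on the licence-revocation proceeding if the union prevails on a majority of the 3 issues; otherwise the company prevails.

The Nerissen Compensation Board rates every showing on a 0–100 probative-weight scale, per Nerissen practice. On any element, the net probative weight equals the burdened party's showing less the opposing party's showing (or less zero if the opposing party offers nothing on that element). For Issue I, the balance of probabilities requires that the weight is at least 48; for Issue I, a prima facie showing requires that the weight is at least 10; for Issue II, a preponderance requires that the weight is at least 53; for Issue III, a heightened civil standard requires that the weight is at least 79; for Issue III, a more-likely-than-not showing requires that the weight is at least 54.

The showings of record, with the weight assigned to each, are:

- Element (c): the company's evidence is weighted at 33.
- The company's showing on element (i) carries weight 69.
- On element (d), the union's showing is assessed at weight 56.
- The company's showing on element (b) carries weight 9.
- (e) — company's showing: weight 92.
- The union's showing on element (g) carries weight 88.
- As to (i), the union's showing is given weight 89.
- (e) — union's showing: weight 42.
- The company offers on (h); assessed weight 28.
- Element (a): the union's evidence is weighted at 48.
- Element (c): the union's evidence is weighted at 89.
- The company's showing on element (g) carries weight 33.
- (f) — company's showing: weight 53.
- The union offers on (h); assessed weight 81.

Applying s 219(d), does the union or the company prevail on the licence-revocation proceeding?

— Issue I —
Stage I.1 (union, the balance of probabilities, weight is at least 48): (a) 48 ≥ 48 — meets.
  All elements met. The burden passes to the company.
Stage I.2 (company, a prima facie showing, weight is at least 10): (b) 9 < 10 — fails.
  Not every element is met, so the company fails to carry Stage I.2.
The union prevails on this issue.
— Issue II —
Stage II.1 (union, a preponderance, weight is at least 53): (c) net 89−33=56 ≥ 53 — meets; (d) 56 ≥ 53 — meets.
  All elements met. The burden passes to the company.
Stage II.2 (company, a preponderance, weight is at least 53): (e) net 92−42=50 < 53 — fails; (f) 53 ≥ 53 — meets.
  Stage II.2 not carried; the company fails its burden.
The union prevails on this issue.
— Issue III —
Stage III.1 — burden on union; standard: a more-likely-than-not showing (weight is at least 54).
    (g): 88 − 33 = 55 ≥ 54 [met]
    (h): 81 − 28 = 53 < 54 [not met]
  Stage III.1 not carried; the union fails its burden.
The company prevails on this issue.
Per-issue: Issue I → union; Issue II → union; Issue III → company. The union must prevail on a majority of issues; overall, the union prevails.

union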